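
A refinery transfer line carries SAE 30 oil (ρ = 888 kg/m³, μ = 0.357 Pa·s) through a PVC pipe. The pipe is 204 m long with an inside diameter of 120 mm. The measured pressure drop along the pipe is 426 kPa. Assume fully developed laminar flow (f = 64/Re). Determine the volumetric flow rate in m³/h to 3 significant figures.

For laminar flow, f = 64/Re with Re = ρVD/μ, so Darcy-Weisbach reduces to ΔP = 32μLV/D². Solving for V: V = ΔP·D²/(32μL) = 4.26e+05·(0.12)²/(32·0.357·204) = 2.632 m/s.
Check: Re = ρVD/μ = 888·2.632·0.12/0.357 = 785.7 < 2300, so the laminar assumption holds.
Q = V·A = 2.632·(π/4·0.12²) = 0.02977 m³/s = 107 m³/h.

Q ≈ 107 m³/h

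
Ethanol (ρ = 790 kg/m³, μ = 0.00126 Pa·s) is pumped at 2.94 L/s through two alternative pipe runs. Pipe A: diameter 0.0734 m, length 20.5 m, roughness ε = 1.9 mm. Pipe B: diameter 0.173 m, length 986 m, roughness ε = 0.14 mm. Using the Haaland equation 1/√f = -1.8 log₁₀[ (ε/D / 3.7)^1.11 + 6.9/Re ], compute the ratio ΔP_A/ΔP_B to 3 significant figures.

Pipe A: V = Q/A = 0.00294/0.004231 = 0.6948 m/s; Re = 3.198e+04; ε/D = 0.0259; Haaland → f = 0.05496; ΔP_A = f(L/D)(ρV²/2) = 2927 Pa.
Pipe B: V = Q/A = 0.00294/0.02351 = 0.1251 m/s; Re = 1.357e+04; ε/D = 0.000809; Haaland → f = 0.02967; ΔP_B = f(L/D)(ρV²/2) = 1045 Pa.
ΔP_A/ΔP_B = 2927/1045 = 2.80.

ΔP_A/ΔP_B ≈ 2.80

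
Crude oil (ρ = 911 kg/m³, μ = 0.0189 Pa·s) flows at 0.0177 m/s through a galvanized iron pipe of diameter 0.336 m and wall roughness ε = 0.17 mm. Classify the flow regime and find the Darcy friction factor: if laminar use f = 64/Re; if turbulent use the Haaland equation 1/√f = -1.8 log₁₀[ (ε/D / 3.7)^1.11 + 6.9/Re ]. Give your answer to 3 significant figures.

Re = ρVD/μ = 911·0.0177·0.336/0.0189 = 286.7.
Re < 2300 → laminar, so f = 64/Re = 0.2233 (roughness is irrelevant in laminar flow).

f ≈ 0.223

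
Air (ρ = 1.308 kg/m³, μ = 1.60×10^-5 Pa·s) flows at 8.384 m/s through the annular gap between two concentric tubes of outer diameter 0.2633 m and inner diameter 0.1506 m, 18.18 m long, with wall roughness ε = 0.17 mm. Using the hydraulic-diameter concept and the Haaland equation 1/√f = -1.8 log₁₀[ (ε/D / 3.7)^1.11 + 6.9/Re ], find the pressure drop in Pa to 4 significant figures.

ΔP ≈ 178.4 Pa

Hydraulic diameter D_h = 4A/P = D_o - D_i = 0.2633 - 0.1506 = 0.1127 m.
Re = ρVD_h/μ = 1.308·8.384·0.1127/1.6e-05 = 7.724e+04.
ε/D_h = 0.00017/0.1127 = 0.00151; Haaland gives 1/√f = -1.8 log₁₀[0.000173+8.93e-05] = 6.447, so f = 0.02406.
ΔP = f(L/D_h)(ρV²/2) = 0.02406·18.18/0.1127·45.97 = 178.4 Pa.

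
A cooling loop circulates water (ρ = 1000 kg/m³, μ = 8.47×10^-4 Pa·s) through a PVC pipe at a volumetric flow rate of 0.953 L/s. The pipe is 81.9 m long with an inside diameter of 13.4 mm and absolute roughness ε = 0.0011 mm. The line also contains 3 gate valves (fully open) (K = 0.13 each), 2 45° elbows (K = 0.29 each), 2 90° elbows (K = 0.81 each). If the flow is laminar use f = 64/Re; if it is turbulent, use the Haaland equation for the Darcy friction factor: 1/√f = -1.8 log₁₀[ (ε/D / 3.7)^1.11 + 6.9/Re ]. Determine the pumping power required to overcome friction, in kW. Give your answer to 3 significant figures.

Q = 0.953 L/s = 0.953/1000 = 0.000953 m³/s.
Cross-sectional area A = πD²/4 = π(0.0134)²/4 = 0.000141 m²; mean velocity V = Q/A = 0.000953/0.000141 = 6.758 m/s.
Reynolds number Re = ρVD/μ = 1000 · 6.758 · 0.0134 / 0.000847 = 1.069e+05.
Re > 4000 → turbulent. Relative roughness ε/D = 1.1e-06/0.0134 = 8.21e-05. Haaland: 1/√f = -1.8 log₁₀[(8.21e-05/3.7)^1.11 + 6.9/1.069e+05] = -1.8 log₁₀[6.83e-06 + 6.45e-05] = 7.464, so f = 0.01795.
Total minor-loss coefficient ΣK = 3·0.13 + 2·0.29 + 2·0.81 = 2.59.
ΔP = [f·L/D + ΣK]·(ρV²/2) = [0.01795·81.9/0.0134 + 2.59]·(1000·6.758²/2) = [109.7 + 2.59]·2.283e+04 = 2.564e+06 Pa.
Pumping power P = QΔP = 0.000953·2.564e+06 = 2444 W = 2.44 kW.

P ≈ 2.44 kW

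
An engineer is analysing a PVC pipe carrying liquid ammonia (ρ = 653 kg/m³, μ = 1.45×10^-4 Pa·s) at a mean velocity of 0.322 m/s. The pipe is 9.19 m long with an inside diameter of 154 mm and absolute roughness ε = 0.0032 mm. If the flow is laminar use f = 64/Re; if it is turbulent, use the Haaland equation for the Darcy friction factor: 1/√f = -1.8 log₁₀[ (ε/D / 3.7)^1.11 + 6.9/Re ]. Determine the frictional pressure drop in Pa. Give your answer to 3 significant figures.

ΔP ≈ 30.9 Pa

Reynolds number Re = ρVD/μ = 653 · 0.322 · 0.154 / 0.000145 = 2.233e+05.
Re > 4000 → turbulent. Relative roughness ε/D = 3.2e-06/0.154 = 2.08e-05. Haaland: 1/√f = -1.8 log₁₀[(2.08e-05/3.7)^1.11 + 6.9/2.233e+05] = -1.8 log₁₀[1.49e-06 + 3.09e-05] = 8.081, so f = 0.01531.
Darcy-Weisbach: ΔP = f(L/D)(ρV²/2) = 0.01531·(9.19/0.154)·(653·0.322²/2) = 0.01531·59.68·33.85 = 30.93 Pa.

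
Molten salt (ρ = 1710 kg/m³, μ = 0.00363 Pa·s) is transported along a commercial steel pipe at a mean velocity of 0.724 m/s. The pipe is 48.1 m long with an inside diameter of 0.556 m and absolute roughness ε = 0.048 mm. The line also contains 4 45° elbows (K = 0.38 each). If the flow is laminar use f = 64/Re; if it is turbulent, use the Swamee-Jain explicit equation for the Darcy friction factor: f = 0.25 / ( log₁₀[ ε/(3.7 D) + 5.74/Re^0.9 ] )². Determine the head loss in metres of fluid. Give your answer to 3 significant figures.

Reynolds number Re = ρVD/μ = 1710 · 0.724 · 0.556 / 0.00363 = 1.896e+05.
Re > 4000 → turbulent. Relative roughness ε/D = 4.8e-05/0.556 = 8.63e-05. Swamee-Jain: f = 0.25/(log₁₀[8.63e-05/3.7 + 5.74/1.896e+05^0.9])² = 0.25/(log₁₀[2.33e-05 + 0.000102])² = 0.25/(-3.902)² = 0.01642.
Total minor-loss coefficient ΣK = 4·0.38 = 1.52.
ΔP = [f·L/D + ΣK]·(ρV²/2) = [0.01642·48.1/0.556 + 1.52]·(1710·0.724²/2) = [1.421 + 1.52]·448.2 = 1318 Pa.
Head loss h_f = ΔP/(ρg) = 1318/(1710·9.81) = 0.0786 m.

h_f ≈ 0.0786 m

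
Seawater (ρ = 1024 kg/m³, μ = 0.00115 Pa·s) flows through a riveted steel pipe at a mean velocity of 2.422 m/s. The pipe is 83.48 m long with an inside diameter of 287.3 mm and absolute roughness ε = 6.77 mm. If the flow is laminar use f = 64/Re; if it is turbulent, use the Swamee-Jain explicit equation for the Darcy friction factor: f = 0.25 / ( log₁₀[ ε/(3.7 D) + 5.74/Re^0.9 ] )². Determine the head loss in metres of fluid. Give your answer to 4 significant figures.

Reynolds number Re = ρVD/μ = 1024 · 2.422 · 0.2873 / 0.00115 = 6.196e+05.
Re > 4000 → turbulent. Relative roughness ε/D = 0.00677/0.2873 = 0.0236. Swamee-Jain: f = 0.25/(log₁₀[0.0236/3.7 + 5.74/6.196e+05^0.9])² = 0.25/(log₁₀[0.00637 + 3.52e-05])² = 0.25/(-2.194)² = 0.05196.
Darcy-Weisbach: ΔP = f(L/D)(ρV²/2) = 0.05196·(83.48/0.2873)·(1024·2.422²/2) = 0.05196·290.6·3003 = 4.534e+04 Pa.
Head loss h_f = ΔP/(ρg) = 4.534e+04/(1024·9.81) = 4.514 m.

h_f ≈ 4.514 m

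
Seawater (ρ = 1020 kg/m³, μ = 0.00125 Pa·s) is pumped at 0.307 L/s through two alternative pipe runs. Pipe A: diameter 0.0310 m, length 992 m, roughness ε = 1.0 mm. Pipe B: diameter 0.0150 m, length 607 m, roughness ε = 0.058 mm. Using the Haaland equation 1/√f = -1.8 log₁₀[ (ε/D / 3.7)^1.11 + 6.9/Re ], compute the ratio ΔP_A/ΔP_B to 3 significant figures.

Pipe A: V = Q/A = 0.000307/0.0007548 = 0.4067 m/s; Re = 1.029e+04; ε/D = 0.0323; Haaland → f = 0.06189; ΔP_A = f(L/D)(ρV²/2) = 1.671e+05 Pa.
Pipe B: V = Q/A = 0.000307/0.0001767 = 1.737 m/s; Re = 2.126e+04; ε/D = 0.00387; Haaland → f = 0.03236; ΔP_B = f(L/D)(ρV²/2) = 2.015e+06 Pa.
ΔP_A/ΔP_B = 1.671e+05/2.015e+06 = 0.0829.

ΔP_A/ΔP_B ≈ 0.0829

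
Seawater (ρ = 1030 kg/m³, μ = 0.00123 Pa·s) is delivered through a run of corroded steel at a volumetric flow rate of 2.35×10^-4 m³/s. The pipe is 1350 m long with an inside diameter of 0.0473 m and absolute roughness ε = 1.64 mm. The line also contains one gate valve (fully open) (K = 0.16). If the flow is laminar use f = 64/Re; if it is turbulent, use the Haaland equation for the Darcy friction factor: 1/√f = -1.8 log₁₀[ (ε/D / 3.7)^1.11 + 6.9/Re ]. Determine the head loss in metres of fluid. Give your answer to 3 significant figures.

h_f ≈ 1.72 m

Cross-sectional area A = πD²/4 = π(0.0473)²/4 = 0.001757 m²; mean velocity V = Q/A = 0.000235/0.001757 = 0.1337 m/s.
Reynolds number Re = ρVD/μ = 1030 · 0.1337 · 0.0473 / 0.00123 = 5297.
Re > 4000 → turbulent. Relative roughness ε/D = 0.00164/0.0473 = 0.0347. Haaland: 1/√f = -1.8 log₁₀[(0.0347/3.7)^1.11 + 6.9/5297] = -1.8 log₁₀[0.00561 + 0.0013] = 3.889, so f = 0.06612.
Total minor-loss coefficient ΣK = 1·0.16 = 0.16.
ΔP = [f·L/D + ΣK]·(ρV²/2) = [0.06612·1350/0.0473 + 0.16]·(1030·0.1337²/2) = [1887 + 0.16]·9.211 = 1.738e+04 Pa.
Head loss h_f = ΔP/(ρg) = 1.738e+04/(1030·9.81) = 1.72 m.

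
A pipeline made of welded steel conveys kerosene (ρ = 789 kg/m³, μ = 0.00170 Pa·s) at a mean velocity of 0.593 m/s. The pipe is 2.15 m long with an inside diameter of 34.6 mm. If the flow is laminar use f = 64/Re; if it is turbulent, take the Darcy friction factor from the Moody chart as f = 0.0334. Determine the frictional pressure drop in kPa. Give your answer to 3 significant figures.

Reynolds number Re = ρVD/μ = 789 · 0.593 · 0.0346 / 0.0017 = 9523.
Re > 4000 → turbulent; use the Moody-chart value f = 0.0334.
Darcy-Weisbach: ΔP = f(L/D)(ρV²/2) = 0.0334·(2.15/0.0346)·(789·0.593²/2) = 0.0334·62.14·138.7 = 287.9 Pa.
ΔP = 287.9 Pa = 0.288 kPa.

ΔP ≈ 0.288 kPa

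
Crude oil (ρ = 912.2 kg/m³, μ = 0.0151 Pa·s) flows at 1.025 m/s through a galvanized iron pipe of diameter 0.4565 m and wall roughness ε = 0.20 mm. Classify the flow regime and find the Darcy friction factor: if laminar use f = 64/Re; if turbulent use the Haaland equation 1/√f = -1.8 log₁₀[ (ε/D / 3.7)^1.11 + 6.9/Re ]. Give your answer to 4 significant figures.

Re = ρVD/μ = 912.2·1.025·0.4565/0.0151 = 2.827e+04.
Re > 4000 → turbulent. ε/D = 0.0002/0.4565 = 0.000438; Haaland: 1/√f = -1.8 log₁₀[4.38e-05 + 0.000244] = 6.373, so f = 0.02462.

f ≈ 0.02462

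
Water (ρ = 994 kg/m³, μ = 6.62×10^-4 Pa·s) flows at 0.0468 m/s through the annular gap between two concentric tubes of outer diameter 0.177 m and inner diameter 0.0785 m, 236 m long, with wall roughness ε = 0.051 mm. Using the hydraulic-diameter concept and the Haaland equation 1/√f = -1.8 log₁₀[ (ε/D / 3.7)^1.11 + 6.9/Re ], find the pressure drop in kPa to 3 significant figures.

Hydraulic diameter D_h = 4A/P = D_o - D_i = 0.177 - 0.0785 = 0.0985 m.
Re = ρVD_h/μ = 994·0.0468·0.0985/0.000662 = 6922.
ε/D_h = 5.1e-05/0.0985 = 0.000518; Haaland gives 1/√f = -1.8 log₁₀[5.27e-05+0.000997] = 5.362, so f = 0.03478.
ΔP = f(L/D_h)(ρV²/2) = 0.03478·236/0.0985·1.089 = 90.71 Pa.
ΔP = 0.0907 kPa.

ΔP ≈ 0.0907 kPa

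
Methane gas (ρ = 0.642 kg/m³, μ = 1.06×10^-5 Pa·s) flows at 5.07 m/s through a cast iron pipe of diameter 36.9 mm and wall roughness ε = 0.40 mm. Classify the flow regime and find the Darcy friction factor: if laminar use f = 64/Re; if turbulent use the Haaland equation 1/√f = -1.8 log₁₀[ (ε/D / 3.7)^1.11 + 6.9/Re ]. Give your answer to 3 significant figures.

Re = ρVD/μ = 0.642·5.07·0.0369/1.06e-05 = 1.133e+04.
Re > 4000 → turbulent. ε/D = 0.0004/0.0369 = 0.0108; Haaland: 1/√f = -1.8 log₁₀[0.00154 + 0.000609] = 4.801, so f = 0.04338.

f ≈ 0.0434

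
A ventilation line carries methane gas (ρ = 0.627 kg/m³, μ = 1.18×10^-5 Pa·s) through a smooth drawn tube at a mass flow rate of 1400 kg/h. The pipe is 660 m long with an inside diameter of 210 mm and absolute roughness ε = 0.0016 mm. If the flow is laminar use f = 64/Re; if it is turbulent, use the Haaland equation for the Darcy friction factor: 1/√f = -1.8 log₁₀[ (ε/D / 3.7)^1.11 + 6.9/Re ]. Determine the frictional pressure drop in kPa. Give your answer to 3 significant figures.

ṁ = 1400 kg/h = 1400/3600 = 0.3889 kg/s.
A = πD²/4 = π(0.21)²/4 = 0.03464 m²; mean velocity V = ṁ/(ρA) = 0.3889/(0.627 · 0.03464) = 17.91 m/s.
Reynolds number Re = ρVD/μ = 0.627 · 17.91 · 0.21 / 1.18e-05 = 1.998e+05.
Re > 4000 → turbulent. Relative roughness ε/D = 1.6e-06/0.21 = 7.62e-06. Haaland: 1/√f = -1.8 log₁₀[(7.62e-06/3.7)^1.11 + 6.9/1.998e+05] = -1.8 log₁₀[4.88e-07 + 3.45e-05] = 8.02, so f = 0.01555.
Darcy-Weisbach: ΔP = f(L/D)(ρV²/2) = 0.01555·(660/0.21)·(0.627·17.91²/2) = 0.01555·3143·100.5 = 4912 Pa.
ΔP = 4912 Pa = 4.91 kPa.

ΔP ≈ 4.91 kPa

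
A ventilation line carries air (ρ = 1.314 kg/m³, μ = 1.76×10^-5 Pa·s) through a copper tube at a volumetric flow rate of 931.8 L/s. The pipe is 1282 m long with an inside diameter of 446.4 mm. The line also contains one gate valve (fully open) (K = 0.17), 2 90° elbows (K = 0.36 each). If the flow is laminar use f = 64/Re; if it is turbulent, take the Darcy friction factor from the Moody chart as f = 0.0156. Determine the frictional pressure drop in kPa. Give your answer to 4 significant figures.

Q = 931.8 L/s = 931.8/1000 = 0.9318 m³/s.
Cross-sectional area A = πD²/4 = π(0.4464)²/4 = 0.1565 m²; mean velocity V = Q/A = 0.9318/0.1565 = 5.954 m/s.
Reynolds number Re = ρVD/μ = 1.314 · 5.954 · 0.4464 / 1.76e-05 = 1.984e+05.
Re > 4000 → turbulent; use the Moody-chart value f = 0.0156.
Total minor-loss coefficient ΣK = 1·0.17 + 2·0.36 = 0.89.
ΔP = [f·L/D + ΣK]·(ρV²/2) = [0.0156·1282/0.4464 + 0.89]·(1.314·5.954²/2) = [44.8 + 0.89]·23.29 = 1064 Pa.
ΔP = 1064 Pa = 1.064 kPa.

ΔP ≈ 1.064 kPa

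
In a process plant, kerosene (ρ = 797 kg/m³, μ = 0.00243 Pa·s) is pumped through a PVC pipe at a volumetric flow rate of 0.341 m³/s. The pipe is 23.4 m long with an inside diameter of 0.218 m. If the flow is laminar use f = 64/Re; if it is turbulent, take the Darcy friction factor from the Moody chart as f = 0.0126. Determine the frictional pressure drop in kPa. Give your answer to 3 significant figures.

Cross-sectional area A = πD²/4 = π(0.218)²/4 = 0.03733 m²; mean velocity V = Q/A = 0.341/0.03733 = 9.136 m/s.
Reynolds number Re = ρVD/μ = 797 · 9.136 · 0.218 / 0.00243 = 6.532e+05.
Re > 4000 → turbulent; use the Moody-chart value f = 0.0126.
Darcy-Weisbach: ΔP = f(L/D)(ρV²/2) = 0.0126·(23.4/0.218)·(797·9.136²/2) = 0.0126·107.3·3.326e+04 = 4.498e+04 Pa.
ΔP = 4.498e+04 Pa = 45.0 kPa.

ΔP ≈ 45.0 kPa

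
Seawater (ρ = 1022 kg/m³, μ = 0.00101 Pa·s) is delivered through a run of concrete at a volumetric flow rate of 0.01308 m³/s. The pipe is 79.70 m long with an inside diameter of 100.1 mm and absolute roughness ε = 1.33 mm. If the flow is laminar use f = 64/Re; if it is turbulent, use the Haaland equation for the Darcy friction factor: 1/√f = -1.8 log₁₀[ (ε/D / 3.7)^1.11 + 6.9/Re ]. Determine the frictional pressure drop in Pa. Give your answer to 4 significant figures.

ΔP ≈ 47420 Pa

Cross-sectional area A = πD²/4 = π(0.1001)²/4 = 0.00787 m²; mean velocity V = Q/A = 0.01308/0.00787 = 1.662 m/s.
Reynolds number Re = ρVD/μ = 1022 · 1.662 · 0.1001 / 0.00101 = 1.684e+05.
Re > 4000 → turbulent. Relative roughness ε/D = 0.00133/0.1001 = 0.0133. Haaland: 1/√f = -1.8 log₁₀[(0.0133/3.7)^1.11 + 6.9/1.684e+05] = -1.8 log₁₀[0.00193 + 4.1e-05] = 4.868, so f = 0.04219.
Darcy-Weisbach: ΔP = f(L/D)(ρV²/2) = 0.04219·(79.7/0.1001)·(1022·1.662²/2) = 0.04219·796.2·1412 = 4.742e+04 Pa.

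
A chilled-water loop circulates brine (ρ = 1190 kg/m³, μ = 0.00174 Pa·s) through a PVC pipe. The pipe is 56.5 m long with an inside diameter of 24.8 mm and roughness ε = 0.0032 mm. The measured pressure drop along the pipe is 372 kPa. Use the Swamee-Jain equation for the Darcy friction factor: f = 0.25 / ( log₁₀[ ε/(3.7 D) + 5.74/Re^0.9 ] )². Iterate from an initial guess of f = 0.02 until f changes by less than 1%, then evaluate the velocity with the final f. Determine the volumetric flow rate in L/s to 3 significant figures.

Q ≈ 1.77 L/s

Rearranging Darcy-Weisbach: V = √(2·ΔP·D/(f·L·ρ)). With ε/D = 3.2e-06/0.0248 = 0.000129, iterate starting from f = 0.02:
  f = 0.02 → V = √(2·3.72e+05·0.0248/(0.02·56.5·1190)) = 3.704 m/s; Re = ρVD/μ = 6.283e+04; f → 0.02032
  f = 0.02032 → V = 3.675 m/s; Re = 6.233e+04; f → 0.02035
Converged (Δf/f < 1%). With the final f = 0.02035: V = √(2·3.72e+05·0.0248/(0.02035·56.5·1190)) = 3.672 m/s.
Q = V·A = 3.672·(π/4·0.0248²) = 0.001774 m³/s = 1.77 L/s.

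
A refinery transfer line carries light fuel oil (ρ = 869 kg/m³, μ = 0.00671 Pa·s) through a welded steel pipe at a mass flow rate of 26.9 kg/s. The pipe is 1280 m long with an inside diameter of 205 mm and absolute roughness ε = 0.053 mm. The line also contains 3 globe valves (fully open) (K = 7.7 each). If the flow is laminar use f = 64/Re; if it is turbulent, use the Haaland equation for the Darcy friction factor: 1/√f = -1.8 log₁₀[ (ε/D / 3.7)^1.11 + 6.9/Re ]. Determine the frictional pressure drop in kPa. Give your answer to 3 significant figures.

A = πD²/4 = π(0.205)²/4 = 0.03301 m²; mean velocity V = ṁ/(ρA) = 26.9/(869 · 0.03301) = 0.9379 m/s.
Reynolds number Re = ρVD/μ = 869 · 0.9379 · 0.205 / 0.00671 = 2.49e+04.
Re > 4000 → turbulent. Relative roughness ε/D = 5.3e-05/0.205 = 0.000259. Haaland: 1/√f = -1.8 log₁₀[(0.000259/3.7)^1.11 + 6.9/2.49e+04] = -1.8 log₁₀[2.44e-05 + 0.000277] = 6.337, so f = 0.0249.
Total minor-loss coefficient ΣK = 3·7.7 = 23.1.
ΔP = [f·L/D + ΣK]·(ρV²/2) = [0.0249·1280/0.205 + 23.1]·(869·0.9379²/2) = [155.5 + 23.1]·382.2 = 6.825e+04 Pa.
ΔP = 6.825e+04 Pa = 68.2 kPa.

ΔP ≈ 68.2 kPa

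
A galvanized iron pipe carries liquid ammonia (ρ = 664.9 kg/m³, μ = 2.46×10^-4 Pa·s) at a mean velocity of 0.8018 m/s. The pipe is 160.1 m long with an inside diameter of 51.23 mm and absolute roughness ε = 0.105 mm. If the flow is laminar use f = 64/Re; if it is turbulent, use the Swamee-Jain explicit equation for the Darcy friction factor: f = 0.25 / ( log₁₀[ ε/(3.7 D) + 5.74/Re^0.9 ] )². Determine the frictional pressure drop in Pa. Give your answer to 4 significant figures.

Reynolds number Re = ρVD/μ = 664.9 · 0.8018 · 0.05123 / 0.000246 = 1.11e+05.
Re > 4000 → turbulent. Relative roughness ε/D = 0.000105/0.05123 = 0.00205. Swamee-Jain: f = 0.25/(log₁₀[0.00205/3.7 + 5.74/1.11e+05^0.9])² = 0.25/(log₁₀[0.000554 + 0.000165])² = 0.25/(-3.143)² = 0.0253.
Darcy-Weisbach: ΔP = f(L/D)(ρV²/2) = 0.0253·(160.1/0.05123)·(664.9·0.8018²/2) = 0.0253·3125·213.7 = 1.69e+04 Pa.

ΔP ≈ 16900 Pa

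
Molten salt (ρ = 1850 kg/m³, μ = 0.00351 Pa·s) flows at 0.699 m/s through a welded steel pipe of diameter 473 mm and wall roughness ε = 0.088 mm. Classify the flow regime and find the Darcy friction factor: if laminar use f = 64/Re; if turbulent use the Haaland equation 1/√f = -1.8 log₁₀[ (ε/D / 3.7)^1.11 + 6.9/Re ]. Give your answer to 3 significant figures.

f ≈ 0.0171

Re = ρVD/μ = 1850·0.699·0.473/0.00351 = 1.743e+05.
Re > 4000 → turbulent. ε/D = 8.8e-05/0.473 = 0.000186; Haaland: 1/√f = -1.8 log₁₀[1.69e-05 + 3.96e-05] = 7.646, so f = 0.01711.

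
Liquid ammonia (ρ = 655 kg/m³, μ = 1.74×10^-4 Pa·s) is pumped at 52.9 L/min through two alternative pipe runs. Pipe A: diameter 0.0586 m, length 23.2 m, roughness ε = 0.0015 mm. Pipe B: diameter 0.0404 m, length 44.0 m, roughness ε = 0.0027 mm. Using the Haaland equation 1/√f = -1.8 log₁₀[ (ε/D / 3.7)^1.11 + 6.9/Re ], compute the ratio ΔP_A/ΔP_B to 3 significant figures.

Pipe A: V = Q/A = 0.0008817/0.002697 = 0.3269 m/s; Re = 7.211e+04; ε/D = 2.56e-05; Haaland → f = 0.01919; ΔP_A = f(L/D)(ρV²/2) = 265.9 Pa.
Pipe B: V = Q/A = 0.0008817/0.001282 = 0.6878 m/s; Re = 1.046e+05; ε/D = 6.68e-05; Haaland → f = 0.01795; ΔP_B = f(L/D)(ρV²/2) = 3029 Pa.
ΔP_A/ΔP_B = 265.9/3029 = 0.0878.

ΔP_A/ΔP_B ≈ 0.0878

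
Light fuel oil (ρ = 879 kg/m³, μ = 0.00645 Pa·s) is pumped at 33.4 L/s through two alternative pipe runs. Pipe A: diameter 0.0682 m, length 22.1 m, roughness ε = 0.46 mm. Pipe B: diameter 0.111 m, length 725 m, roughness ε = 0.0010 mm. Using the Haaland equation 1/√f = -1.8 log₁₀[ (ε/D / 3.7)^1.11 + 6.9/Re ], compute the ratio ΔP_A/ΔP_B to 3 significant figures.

Pipe A: V = Q/A = 0.0334/0.003653 = 9.143 m/s; Re = 8.498e+04; ε/D = 0.00674; Haaland → f = 0.03421; ΔP_A = f(L/D)(ρV²/2) = 4.073e+05 Pa.
Pipe B: V = Q/A = 0.0334/0.009677 = 3.452 m/s; Re = 5.221e+04; ε/D = 9.01e-06; Haaland → f = 0.02053; ΔP_B = f(L/D)(ρV²/2) = 7.022e+05 Pa.
ΔP_A/ΔP_B = 4.073e+05/7.022e+05 = 0.580.

ΔP_A/ΔP_B ≈ 0.580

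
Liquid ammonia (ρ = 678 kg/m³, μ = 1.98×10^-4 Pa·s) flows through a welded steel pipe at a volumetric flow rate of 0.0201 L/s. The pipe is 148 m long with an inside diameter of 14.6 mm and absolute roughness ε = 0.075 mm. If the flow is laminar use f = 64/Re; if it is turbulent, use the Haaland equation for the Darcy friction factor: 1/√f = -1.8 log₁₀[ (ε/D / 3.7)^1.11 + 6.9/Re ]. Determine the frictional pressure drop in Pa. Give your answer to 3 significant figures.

Q = 0.0201 L/s = 0.0201/1000 = 2.01e-05 m³/s.
Cross-sectional area A = πD²/4 = π(0.0146)²/4 = 0.0001674 m²; mean velocity V = Q/A = 2.01e-05/0.0001674 = 0.1201 m/s.
Reynolds number Re = ρVD/μ = 678 · 0.1201 · 0.0146 / 0.000198 = 6002.
Re > 4000 → turbulent. Relative roughness ε/D = 7.5e-05/0.0146 = 0.00514. Haaland: 1/√f = -1.8 log₁₀[(0.00514/3.7)^1.11 + 6.9/6002] = -1.8 log₁₀[0.000673 + 0.00115] = 4.931, so f = 0.04113.
Darcy-Weisbach: ΔP = f(L/D)(ρV²/2) = 0.04113·(148/0.0146)·(678·0.1201²/2) = 0.04113·1.014e+04·4.887 = 2038 Pa.

ΔP ≈ 2040 Pa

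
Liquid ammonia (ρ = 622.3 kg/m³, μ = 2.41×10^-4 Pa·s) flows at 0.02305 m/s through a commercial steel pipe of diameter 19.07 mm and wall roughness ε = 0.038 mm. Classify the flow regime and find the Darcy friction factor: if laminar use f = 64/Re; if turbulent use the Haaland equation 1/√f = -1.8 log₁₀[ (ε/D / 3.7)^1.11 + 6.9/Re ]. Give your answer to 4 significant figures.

f ≈ 0.05639

Re = ρVD/μ = 622.3·0.02305·0.01907/0.000241 = 1135.
Re < 2300 → laminar, so f = 64/Re = 0.05639 (roughness is irrelevant in laminar flow).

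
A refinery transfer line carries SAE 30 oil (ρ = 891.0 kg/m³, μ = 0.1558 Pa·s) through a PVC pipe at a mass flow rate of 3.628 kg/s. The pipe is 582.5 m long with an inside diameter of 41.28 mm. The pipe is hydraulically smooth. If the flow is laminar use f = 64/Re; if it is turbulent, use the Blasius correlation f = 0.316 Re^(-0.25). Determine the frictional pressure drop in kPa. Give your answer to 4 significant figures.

A = πD²/4 = π(0.04128)²/4 = 0.001338 m²; mean velocity V = ṁ/(ρA) = 3.628/(891 · 0.001338) = 3.042 m/s.
Reynolds number Re = ρVD/μ = 891 · 3.042 · 0.04128 / 0.156 = 718.2.
Re < 2300 → laminar flow, so f = 64/Re = 64/718.2 = 0.08911 (the turbulent correlation is not needed).
Darcy-Weisbach: ΔP = f(L/D)(ρV²/2) = 0.08911·(582.5/0.04128)·(891·3.042²/2) = 0.08911·1.411e+04·4124 = 5.185e+06 Pa.
ΔP = 5.185e+06 Pa = 5185 kPa.

ΔP ≈ 5185 kPa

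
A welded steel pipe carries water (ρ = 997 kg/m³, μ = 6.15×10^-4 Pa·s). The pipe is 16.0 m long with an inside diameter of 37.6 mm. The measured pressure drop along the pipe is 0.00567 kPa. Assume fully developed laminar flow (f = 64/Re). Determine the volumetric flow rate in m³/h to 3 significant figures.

Q ≈ 0.102 m³/h

For laminar flow, f = 64/Re with Re = ρVD/μ, so Darcy-Weisbach reduces to ΔP = 32μLV/D². Solving for V: V = ΔP·D²/(32μL) = 5.67·(0.0376)²/(32·0.000615·16) = 0.02546 m/s.
Check: Re = ρVD/μ = 997·0.02546·0.0376/0.000615 = 1552 < 2300, so the laminar assumption holds.
Q = V·A = 0.02546·(π/4·0.0376²) = 2.827e-05 m³/s = 0.102 m³/h.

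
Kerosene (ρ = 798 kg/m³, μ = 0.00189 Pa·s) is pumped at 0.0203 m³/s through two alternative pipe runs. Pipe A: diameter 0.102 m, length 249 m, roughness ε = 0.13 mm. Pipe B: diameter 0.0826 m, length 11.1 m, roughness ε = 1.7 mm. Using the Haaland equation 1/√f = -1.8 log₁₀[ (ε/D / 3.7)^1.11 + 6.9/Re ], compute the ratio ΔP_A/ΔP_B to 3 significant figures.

ΔP_A/ΔP_B ≈ 3.59

Pipe A: V = Q/A = 0.0203/0.008171 = 2.484 m/s; Re = 1.07e+05; ε/D = 0.00127; Haaland → f = 0.02276; ΔP_A = f(L/D)(ρV²/2) = 1.368e+05 Pa.
Pipe B: V = Q/A = 0.0203/0.005359 = 3.788 m/s; Re = 1.321e+05; ε/D = 0.0206; Haaland → f = 0.04956; ΔP_B = f(L/D)(ρV²/2) = 3.813e+04 Pa.
ΔP_A/ΔP_B = 1.368e+05/3.813e+04 = 3.59.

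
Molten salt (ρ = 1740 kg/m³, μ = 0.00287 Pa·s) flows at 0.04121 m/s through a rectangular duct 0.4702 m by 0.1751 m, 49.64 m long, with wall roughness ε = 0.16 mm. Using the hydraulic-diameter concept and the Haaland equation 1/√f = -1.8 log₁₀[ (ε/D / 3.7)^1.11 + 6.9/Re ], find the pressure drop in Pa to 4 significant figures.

Hydraulic diameter D_h = 4A/P = 4·(0.4702·0.1751)/(2·(0.4702+0.1751)) = 0.3293/1.291 = 0.2552 m.
Re = ρVD_h/μ = 1740·0.04121·0.2552/0.00287 = 6375.
ε/D_h = 0.00016/0.2552 = 0.000627; Haaland gives 1/√f = -1.8 log₁₀[6.52e-05+0.00108] = 5.292, so f = 0.0357.
ΔP = f(L/D_h)(ρV²/2) = 0.0357·49.64/0.2552·1.477 = 10.26 Pa.

ΔP ≈ 10.26 Pa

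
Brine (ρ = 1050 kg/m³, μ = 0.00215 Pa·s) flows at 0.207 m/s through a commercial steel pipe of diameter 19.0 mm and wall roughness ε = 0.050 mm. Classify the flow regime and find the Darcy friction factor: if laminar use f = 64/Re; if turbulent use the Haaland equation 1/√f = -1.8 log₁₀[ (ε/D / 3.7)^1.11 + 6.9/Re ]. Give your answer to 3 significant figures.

f ≈ 0.0333

Re = ρVD/μ = 1050·0.207·0.019/0.00215 = 1921.
Re < 2300 → laminar, so f = 64/Re = 0.03332 (roughness is irrelevant in laminar flow).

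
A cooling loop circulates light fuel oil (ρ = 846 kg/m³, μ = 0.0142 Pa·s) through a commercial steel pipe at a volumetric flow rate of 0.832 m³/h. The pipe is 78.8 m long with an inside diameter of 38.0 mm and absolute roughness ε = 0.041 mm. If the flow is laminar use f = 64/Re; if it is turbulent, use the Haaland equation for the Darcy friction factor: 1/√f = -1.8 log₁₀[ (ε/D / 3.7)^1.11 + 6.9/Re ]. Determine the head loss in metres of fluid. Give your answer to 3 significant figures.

h_f ≈ 0.609 m

Q = 0.832 m³/h = 0.832/3600 = 0.0002311 m³/s.
Cross-sectional area A = πD²/4 = π(0.038)²/4 = 0.001134 m²; mean velocity V = Q/A = 0.0002311/0.001134 = 0.2038 m/s.
Reynolds number Re = ρVD/μ = 846 · 0.2038 · 0.038 / 0.0142 = 461.3.
Re < 2300 → laminar flow, so f = 64/Re = 64/461.3 = 0.1387 (the turbulent correlation is not needed).
Darcy-Weisbach: ΔP = f(L/D)(ρV²/2) = 0.1387·(78.8/0.038)·(846·0.2038²/2) = 0.1387·2074·17.57 = 5053 Pa.
Head loss h_f = ΔP/(ρg) = 5053/(846·9.81) = 0.609 m.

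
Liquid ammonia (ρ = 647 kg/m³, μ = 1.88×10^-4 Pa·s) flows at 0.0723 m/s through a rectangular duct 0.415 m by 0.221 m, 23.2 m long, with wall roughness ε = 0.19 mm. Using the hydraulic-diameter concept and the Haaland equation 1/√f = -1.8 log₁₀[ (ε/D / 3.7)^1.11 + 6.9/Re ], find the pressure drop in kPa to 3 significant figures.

Hydraulic diameter D_h = 4A/P = 4·(0.415·0.221)/(2·(0.415+0.221)) = 0.3669/1.272 = 0.2884 m.
Re = ρVD_h/μ = 647·0.0723·0.2884/0.000188 = 7.176e+04.
ε/D_h = 0.00019/0.2884 = 0.000659; Haaland gives 1/√f = -1.8 log₁₀[6.89e-05+9.62e-05] = 6.808, so f = 0.02157.
ΔP = f(L/D_h)(ρV²/2) = 0.02157·23.2/0.2884·1.691 = 2.935 Pa.
ΔP = 0.00293 kPa.

ΔP ≈ 0.00293 kPa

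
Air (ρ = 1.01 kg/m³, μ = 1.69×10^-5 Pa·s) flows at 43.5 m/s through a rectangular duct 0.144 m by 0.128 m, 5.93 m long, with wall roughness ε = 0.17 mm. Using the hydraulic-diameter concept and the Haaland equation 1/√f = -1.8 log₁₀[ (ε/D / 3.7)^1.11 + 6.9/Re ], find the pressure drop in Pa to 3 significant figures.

Hydraulic diameter D_h = 4A/P = 4·(0.144·0.128)/(2·(0.144+0.128)) = 0.07373/0.544 = 0.1355 m.
Re = ρVD_h/μ = 1.01·43.5·0.1355/1.69e-05 = 3.523e+05.
ε/D_h = 0.00017/0.1355 = 0.00125; Haaland gives 1/√f = -1.8 log₁₀[0.000141+1.96e-05] = 6.831, so f = 0.02143.
ΔP = f(L/D_h)(ρV²/2) = 0.02143·5.93/0.1355·955.6 = 896.1 Pa.

ΔP ≈ 896 Pa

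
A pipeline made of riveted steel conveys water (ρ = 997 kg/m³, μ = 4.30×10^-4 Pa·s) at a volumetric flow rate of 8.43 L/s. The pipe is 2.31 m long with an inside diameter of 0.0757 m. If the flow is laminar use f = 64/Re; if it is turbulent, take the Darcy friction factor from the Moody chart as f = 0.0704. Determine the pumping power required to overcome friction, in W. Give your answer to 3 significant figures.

Q = 8.43 L/s = 8.43/1000 = 0.00843 m³/s.
Cross-sectional area A = πD²/4 = π(0.0757)²/4 = 0.004501 m²; mean velocity V = Q/A = 0.00843/0.004501 = 1.873 m/s.
Reynolds number Re = ρVD/μ = 997 · 1.873 · 0.0757 / 0.00043 = 3.288e+05.
Re > 4000 → turbulent; use the Moody-chart value f = 0.0704.
Darcy-Weisbach: ΔP = f(L/D)(ρV²/2) = 0.0704·(2.31/0.0757)·(997·1.873²/2) = 0.0704·30.52·1749 = 3757 Pa.
Pumping power P = QΔP = 0.00843·3757 = 31.67 W = 31.7 W.

P ≈ 31.7 W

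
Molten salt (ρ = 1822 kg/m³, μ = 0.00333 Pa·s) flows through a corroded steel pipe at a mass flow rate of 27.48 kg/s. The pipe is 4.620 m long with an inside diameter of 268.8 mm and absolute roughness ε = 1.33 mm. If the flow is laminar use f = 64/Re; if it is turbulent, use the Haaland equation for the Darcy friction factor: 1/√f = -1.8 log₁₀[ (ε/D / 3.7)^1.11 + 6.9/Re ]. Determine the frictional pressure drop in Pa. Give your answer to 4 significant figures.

ΔP ≈ 35.87 Pa

A = πD²/4 = π(0.2688)²/4 = 0.05675 m²; mean velocity V = ṁ/(ρA) = 27.48/(1822 · 0.05675) = 0.2658 m/s.
Reynolds number Re = ρVD/μ = 1822 · 0.2658 · 0.2688 / 0.00333 = 3.909e+04.
Re > 4000 → turbulent. Relative roughness ε/D = 0.00133/0.2688 = 0.00495. Haaland: 1/√f = -1.8 log₁₀[(0.00495/3.7)^1.11 + 6.9/3.909e+04] = -1.8 log₁₀[0.000646 + 0.000177] = 5.553, so f = 0.03243.
Darcy-Weisbach: ΔP = f(L/D)(ρV²/2) = 0.03243·(4.62/0.2688)·(1822·0.2658²/2) = 0.03243·17.19·64.35 = 35.87 Pa.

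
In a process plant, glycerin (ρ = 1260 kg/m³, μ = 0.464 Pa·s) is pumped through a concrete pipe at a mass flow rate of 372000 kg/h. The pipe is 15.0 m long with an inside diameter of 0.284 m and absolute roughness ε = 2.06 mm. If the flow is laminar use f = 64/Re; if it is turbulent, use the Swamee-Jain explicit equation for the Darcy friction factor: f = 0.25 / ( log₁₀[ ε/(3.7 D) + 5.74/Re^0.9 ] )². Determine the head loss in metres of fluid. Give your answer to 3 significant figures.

h_f ≈ 0.289 m

ṁ = 372000 kg/h = 372000/3600 = 103.3 kg/s.
A = πD²/4 = π(0.284)²/4 = 0.06335 m²; mean velocity V = ṁ/(ρA) = 103.3/(1260 · 0.06335) = 1.295 m/s.
Reynolds number Re = ρVD/μ = 1260 · 1.295 · 0.284 / 0.464 = 998.4.
Re < 2300 → laminar flow, so f = 64/Re = 64/998.4 = 0.0641 (the turbulent correlation is not needed).
Darcy-Weisbach: ΔP = f(L/D)(ρV²/2) = 0.0641·(15/0.284)·(1260·1.295²/2) = 0.0641·52.82·1056 = 3575 Pa.
Head loss h_f = ΔP/(ρg) = 3575/(1260·9.81) = 0.289 m.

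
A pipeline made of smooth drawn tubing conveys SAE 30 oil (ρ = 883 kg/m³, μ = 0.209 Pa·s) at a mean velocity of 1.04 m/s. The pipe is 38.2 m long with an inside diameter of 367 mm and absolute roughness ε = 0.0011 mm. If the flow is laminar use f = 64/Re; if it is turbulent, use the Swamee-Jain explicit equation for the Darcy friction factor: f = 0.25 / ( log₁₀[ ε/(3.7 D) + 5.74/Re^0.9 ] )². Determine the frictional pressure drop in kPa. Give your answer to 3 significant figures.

Reynolds number Re = ρVD/μ = 883 · 1.04 · 0.367 / 0.209 = 1613.
Re < 2300 → laminar flow, so f = 64/Re = 64/1613 = 0.03969 (the turbulent correlation is not needed).
Darcy-Weisbach: ΔP = f(L/D)(ρV²/2) = 0.03969·(38.2/0.367)·(883·1.04²/2) = 0.03969·104.1·477.5 = 1973 Pa.
ΔP = 1973 Pa = 1.97 kPa.

ΔP ≈ 1.97 kPa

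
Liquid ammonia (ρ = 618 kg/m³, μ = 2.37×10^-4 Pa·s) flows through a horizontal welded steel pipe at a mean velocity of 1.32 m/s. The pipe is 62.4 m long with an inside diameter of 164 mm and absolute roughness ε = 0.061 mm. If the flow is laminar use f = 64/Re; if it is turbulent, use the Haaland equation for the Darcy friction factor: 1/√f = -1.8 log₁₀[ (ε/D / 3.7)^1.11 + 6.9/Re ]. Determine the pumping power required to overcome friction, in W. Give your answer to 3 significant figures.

P ≈ 94.8 W

Reynolds number Re = ρVD/μ = 618 · 1.32 · 0.164 / 0.000237 = 5.645e+05.
Re > 4000 → turbulent. Relative roughness ε/D = 6.1e-05/0.164 = 0.000372. Haaland: 1/√f = -1.8 log₁₀[(0.000372/3.7)^1.11 + 6.9/5.645e+05] = -1.8 log₁₀[3.65e-05 + 1.22e-05] = 7.762, so f = 0.0166.
Darcy-Weisbach: ΔP = f(L/D)(ρV²/2) = 0.0166·(62.4/0.164)·(618·1.32²/2) = 0.0166·380.5·538.4 = 3400 Pa.
Q = V·A = 1.32·0.02112 = 0.02788 m³/s.
Pumping power P = QΔP = 0.02788·3400 = 94.82 W = 94.8 W.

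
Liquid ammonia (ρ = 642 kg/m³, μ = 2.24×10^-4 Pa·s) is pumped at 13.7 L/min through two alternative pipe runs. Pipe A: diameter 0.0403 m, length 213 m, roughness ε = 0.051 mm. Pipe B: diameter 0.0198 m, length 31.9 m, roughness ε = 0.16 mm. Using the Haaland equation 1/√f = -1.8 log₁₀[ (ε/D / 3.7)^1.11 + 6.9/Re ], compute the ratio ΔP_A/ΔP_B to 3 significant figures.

Pipe A: V = Q/A = 0.0002283/0.001276 = 0.179 m/s; Re = 2.068e+04; ε/D = 0.00127; Haaland → f = 0.02796; ΔP_A = f(L/D)(ρV²/2) = 1520 Pa.
Pipe B: V = Q/A = 0.0002283/0.0003079 = 0.7416 m/s; Re = 4.208e+04; ε/D = 0.00808; Haaland → f = 0.03686; ΔP_B = f(L/D)(ρV²/2) = 1.048e+04 Pa.
ΔP_A/ΔP_B = 1520/1.048e+04 = 0.145.

ΔP_A/ΔP_B ≈ 0.145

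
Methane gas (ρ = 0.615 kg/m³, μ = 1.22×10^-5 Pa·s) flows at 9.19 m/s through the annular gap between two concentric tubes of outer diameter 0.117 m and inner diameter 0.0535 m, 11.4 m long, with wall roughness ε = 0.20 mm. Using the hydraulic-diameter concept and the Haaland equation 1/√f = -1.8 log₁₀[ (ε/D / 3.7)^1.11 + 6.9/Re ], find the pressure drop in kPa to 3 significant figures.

Hydraulic diameter D_h = 4A/P = D_o - D_i = 0.117 - 0.0535 = 0.0635 m.
Re = ρVD_h/μ = 0.615·9.19·0.0635/1.22e-05 = 2.942e+04.
ε/D_h = 0.0002/0.0635 = 0.00315; Haaland gives 1/√f = -1.8 log₁₀[0.000391+0.000235] = 5.767, so f = 0.03007.
ΔP = f(L/D_h)(ρV²/2) = 0.03007·11.4/0.0635·25.97 = 140.2 Pa.
ΔP = 0.140 kPa.

ΔP ≈ 0.140 kPa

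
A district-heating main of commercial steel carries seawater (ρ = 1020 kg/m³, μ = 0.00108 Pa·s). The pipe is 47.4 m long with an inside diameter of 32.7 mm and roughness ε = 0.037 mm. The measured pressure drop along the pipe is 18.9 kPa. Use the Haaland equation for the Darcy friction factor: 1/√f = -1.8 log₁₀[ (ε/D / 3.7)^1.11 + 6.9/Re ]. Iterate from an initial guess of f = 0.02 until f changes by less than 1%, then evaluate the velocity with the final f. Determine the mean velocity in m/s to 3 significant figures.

V ≈ 0.995 m/s

Rearranging Darcy-Weisbach: V = √(2·ΔP·D/(f·L·ρ)). With ε/D = 3.7e-05/0.0327 = 0.00113, iterate starting from f = 0.02:
  f = 0.02 → V = √(2·1.89e+04·0.0327/(0.02·47.4·1020)) = 1.131 m/s; Re = ρVD/μ = 3.492e+04; f → 0.02533
  f = 0.02533 → V = 1.005 m/s; Re = 3.103e+04; f → 0.0258
  f = 0.0258 → V = 0.9954 m/s; Re = 3.074e+04; f → 0.02584
Converged (Δf/f < 1%). With the final f = 0.02584: V = √(2·1.89e+04·0.0327/(0.02584·47.4·1020)) = 0.9946 m/s.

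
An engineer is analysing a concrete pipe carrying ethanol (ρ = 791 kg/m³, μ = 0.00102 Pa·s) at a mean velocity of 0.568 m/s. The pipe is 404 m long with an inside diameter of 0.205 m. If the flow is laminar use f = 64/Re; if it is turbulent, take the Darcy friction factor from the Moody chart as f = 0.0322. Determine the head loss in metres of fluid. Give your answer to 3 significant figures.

h_f ≈ 1.04 m

Reynolds number Re = ρVD/μ = 791 · 0.568 · 0.205 / 0.00102 = 9.03e+04.
Re > 4000 → turbulent; use the Moody-chart value f = 0.0322.
Darcy-Weisbach: ΔP = f(L/D)(ρV²/2) = 0.0322·(404/0.205)·(791·0.568²/2) = 0.0322·1971·127.6 = 8097 Pa.
Head loss h_f = ΔP/(ρg) = 8097/(791·9.81) = 1.04 m.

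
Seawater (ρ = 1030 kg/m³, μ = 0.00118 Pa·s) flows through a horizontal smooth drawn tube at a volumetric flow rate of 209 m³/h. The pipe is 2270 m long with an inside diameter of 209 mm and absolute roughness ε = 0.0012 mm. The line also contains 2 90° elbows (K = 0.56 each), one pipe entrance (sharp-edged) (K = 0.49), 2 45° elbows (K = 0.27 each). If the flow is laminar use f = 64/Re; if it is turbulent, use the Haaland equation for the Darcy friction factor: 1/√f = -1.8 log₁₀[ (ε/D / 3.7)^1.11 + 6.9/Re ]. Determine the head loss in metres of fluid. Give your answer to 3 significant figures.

Q = 209 m³/h = 209/3600 = 0.05806 m³/s.
Cross-sectional area A = πD²/4 = π(0.209)²/4 = 0.03431 m²; mean velocity V = Q/A = 0.05806/0.03431 = 1.692 m/s.
Reynolds number Re = ρVD/μ = 1030 · 1.692 · 0.209 / 0.00118 = 3.087e+05.
Re > 4000 → turbulent. Relative roughness ε/D = 1.2e-06/0.209 = 5.74e-06. Haaland: 1/√f = -1.8 log₁₀[(5.74e-06/3.7)^1.11 + 6.9/3.087e+05] = -1.8 log₁₀[3.56e-07 + 2.24e-05] = 8.359, so f = 0.01431.
Total minor-loss coefficient ΣK = 2·0.56 + 1·0.49 + 2·0.27 = 2.15.
ΔP = [f·L/D + ΣK]·(ρV²/2) = [0.01431·2270/0.209 + 2.15]·(1030·1.692²/2) = [155.4 + 2.15]·1475 = 2.324e+05 Pa.
Head loss h_f = ΔP/(ρg) = 2.324e+05/(1030·9.81) = 23.0 m.

h_f ≈ 23.0 m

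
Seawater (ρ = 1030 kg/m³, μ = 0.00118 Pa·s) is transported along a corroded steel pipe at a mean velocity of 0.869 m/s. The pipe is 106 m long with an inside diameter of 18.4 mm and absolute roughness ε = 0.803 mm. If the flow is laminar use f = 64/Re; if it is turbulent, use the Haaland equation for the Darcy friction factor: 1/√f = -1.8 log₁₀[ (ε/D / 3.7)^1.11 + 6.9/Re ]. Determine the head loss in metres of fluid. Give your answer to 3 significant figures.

h_f ≈ 15.3 m

Reynolds number Re = ρVD/μ = 1030 · 0.869 · 0.0184 / 0.00118 = 1.396e+04.
Re > 4000 → turbulent. Relative roughness ε/D = 0.000803/0.0184 = 0.0436. Haaland: 1/√f = -1.8 log₁₀[(0.0436/3.7)^1.11 + 6.9/1.396e+04] = -1.8 log₁₀[0.00724 + 0.000494] = 3.801, so f = 0.06921.
Darcy-Weisbach: ΔP = f(L/D)(ρV²/2) = 0.06921·(106/0.0184)·(1030·0.869²/2) = 0.06921·5761·388.9 = 1.551e+05 Pa.
Head loss h_f = ΔP/(ρg) = 1.551e+05/(1030·9.81) = 15.3 m.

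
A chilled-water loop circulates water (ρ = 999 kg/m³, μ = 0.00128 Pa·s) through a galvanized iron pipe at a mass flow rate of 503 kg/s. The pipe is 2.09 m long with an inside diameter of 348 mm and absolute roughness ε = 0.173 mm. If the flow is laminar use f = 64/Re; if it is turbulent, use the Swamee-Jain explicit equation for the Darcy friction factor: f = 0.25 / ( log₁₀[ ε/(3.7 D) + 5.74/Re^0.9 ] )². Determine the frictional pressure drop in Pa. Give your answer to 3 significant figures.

A = πD²/4 = π(0.348)²/4 = 0.09511 m²; mean velocity V = ṁ/(ρA) = 503/(999 · 0.09511) = 5.294 m/s.
Reynolds number Re = ρVD/μ = 999 · 5.294 · 0.348 / 0.00128 = 1.438e+06.
Re > 4000 → turbulent. Relative roughness ε/D = 0.000173/0.348 = 0.000497. Swamee-Jain: f = 0.25/(log₁₀[0.000497/3.7 + 5.74/1.438e+06^0.9])² = 0.25/(log₁₀[0.000134 + 1.65e-05])² = 0.25/(-3.821)² = 0.01712.
Darcy-Weisbach: ΔP = f(L/D)(ρV²/2) = 0.01712·(2.09/0.348)·(999·5.294²/2) = 0.01712·6.006·1.4e+04 = 1439 Pa.

ΔP ≈ 1440 Pa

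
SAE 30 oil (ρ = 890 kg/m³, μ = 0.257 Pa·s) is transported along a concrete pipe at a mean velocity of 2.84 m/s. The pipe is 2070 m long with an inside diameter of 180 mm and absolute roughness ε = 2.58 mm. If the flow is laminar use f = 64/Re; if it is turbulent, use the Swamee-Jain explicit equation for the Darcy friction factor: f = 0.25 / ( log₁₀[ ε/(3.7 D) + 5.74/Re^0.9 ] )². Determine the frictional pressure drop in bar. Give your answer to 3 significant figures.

ΔP ≈ 14.9 bar

Reynolds number Re = ρVD/μ = 890 · 2.84 · 0.18 / 0.257 = 1770.
Re < 2300 → laminar flow, so f = 64/Re = 64/1770 = 0.03615 (the turbulent correlation is not needed).
Darcy-Weisbach: ΔP = f(L/D)(ρV²/2) = 0.03615·(2070/0.18)·(890·2.84²/2) = 0.03615·1.15e+04·3589 = 1.492e+06 Pa.
ΔP = 1.492e+06 Pa = 14.9 bar.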